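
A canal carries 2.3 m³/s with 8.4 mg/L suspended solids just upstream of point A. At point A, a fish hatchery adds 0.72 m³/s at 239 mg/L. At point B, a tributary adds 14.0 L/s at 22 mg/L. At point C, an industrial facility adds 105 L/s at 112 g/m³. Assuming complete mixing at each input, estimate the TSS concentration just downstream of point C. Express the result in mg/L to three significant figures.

After input A: C = (2.3·8.4 + 0.72·239) / 3.02 = 63.38 mg/L.
14.0 L/s = 0.014 m³/s.
After input B: C = (3.02·63.38 + 0.014·22) / 3.034 = 63.19 mg/L.
105 L/s = 0.105 m³/s.
After input C: C = (3.034·63.19 + 0.105·112) / 3.139 = 64.82 mg/L.

64.8 mg/L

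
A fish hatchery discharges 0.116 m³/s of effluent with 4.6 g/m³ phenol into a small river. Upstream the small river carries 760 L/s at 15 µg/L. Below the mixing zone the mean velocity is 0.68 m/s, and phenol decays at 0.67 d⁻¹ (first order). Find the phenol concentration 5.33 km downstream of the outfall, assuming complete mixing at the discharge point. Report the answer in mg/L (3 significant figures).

760 L/s = 0.76 m³/s.
15 µg/L = 0.015 mg/L.
After complete mixing, C₀ = (0.116·4.6 + 0.76·0.015) / 0.876 = 0.6221 mg/L.
Travel time t = 5330 m / 0.68 m/s = 7838 s = 0.09072 d.
C = 0.6221·exp(−0.67·0.09072) = 0.6221·0.941 = 0.5855 mg/L.

0.585 mg/L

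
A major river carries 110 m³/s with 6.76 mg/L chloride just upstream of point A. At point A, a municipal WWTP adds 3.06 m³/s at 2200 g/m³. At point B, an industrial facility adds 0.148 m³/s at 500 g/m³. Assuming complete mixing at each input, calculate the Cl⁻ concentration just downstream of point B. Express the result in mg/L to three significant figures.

After input A: C = (110·6.76 + 3.06·2200) / 113.1 = 66.12 mg/L.
After input B: C = (113.1·66.12 + 0.148·500) / 113.2 = 66.69 mg/L.

66.7 mg/L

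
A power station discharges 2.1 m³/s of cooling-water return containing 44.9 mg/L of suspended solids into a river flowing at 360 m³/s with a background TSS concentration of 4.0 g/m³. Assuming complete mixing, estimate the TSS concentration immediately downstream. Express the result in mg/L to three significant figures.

Flow-weighted mixing gives C = (2.1·44.9 + 360·4) / (2.1 + 360) = 1534/362.1 = 4.237 mg/L.

4.24 mg/L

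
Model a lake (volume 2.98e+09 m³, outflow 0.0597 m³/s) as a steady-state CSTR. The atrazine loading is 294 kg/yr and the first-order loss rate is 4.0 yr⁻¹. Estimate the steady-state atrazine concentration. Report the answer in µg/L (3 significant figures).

Outflow Q = 0.0597 m³/s × 3.156e+07 s/yr = 1.884e+06 m³/yr.
Steady-state CSTR mass balance: W = Q·C + k·V·C, so C = W/(Q + kV).
Q + kV = 1.884e+06 + 4.0·2.98e+09 = 1.192e+10 m³/yr.
C = 294/1.192e+10 = 2.466e-08 kg/m³ = 2.466e-05 mg/L = 0.02466 µg/L.

0.0247 µg/L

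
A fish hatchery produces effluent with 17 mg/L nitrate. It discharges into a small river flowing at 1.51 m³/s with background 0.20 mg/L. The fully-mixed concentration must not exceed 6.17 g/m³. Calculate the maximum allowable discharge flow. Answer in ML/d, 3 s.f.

71.9 ML/d

Mass balance at complete mixing: C_std·(Q_w + Q_r) = Q_w·C_e + Q_r·C_b.
Rearranging, Q_w = Q_r·(C_std − C_b)/(C_e − C_std) = 1.51·(6.17 − 0.2) / (17 − 6.17) = 0.8324 m³/s.
= 71.92 ML/d.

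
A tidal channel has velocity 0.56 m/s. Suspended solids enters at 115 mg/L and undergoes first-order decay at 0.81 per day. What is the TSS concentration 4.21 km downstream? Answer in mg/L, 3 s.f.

107 mg/L

Travel time t = 4.21 km / 0.56 m/s = 4210/0.56 = 7518 s = 0.08701 d.
First-order decay: C = 115·exp(−0.81·0.08701) = 115·0.9319 = 107.2 mg/L.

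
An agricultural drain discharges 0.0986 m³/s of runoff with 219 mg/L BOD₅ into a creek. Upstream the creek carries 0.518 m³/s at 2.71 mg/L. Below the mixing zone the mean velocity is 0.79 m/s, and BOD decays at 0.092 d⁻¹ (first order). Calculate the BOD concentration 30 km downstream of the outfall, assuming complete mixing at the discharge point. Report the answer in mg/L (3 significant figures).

After complete mixing, C₀ = (0.0986·219 + 0.518·2.71) / 0.6166 = 37.3 mg/L.
Travel time t = 3e+04 m / 0.79 m/s = 3.797e+04 s = 0.4395 d.
C = 37.3·exp(−0.092·0.4395) = 37.3·0.9604 = 35.82 mg/L.

35.8 mg/L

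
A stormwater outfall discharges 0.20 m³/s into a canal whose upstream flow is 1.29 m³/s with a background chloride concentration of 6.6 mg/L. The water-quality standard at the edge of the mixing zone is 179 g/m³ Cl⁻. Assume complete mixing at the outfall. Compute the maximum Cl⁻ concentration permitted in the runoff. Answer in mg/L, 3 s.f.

1290 mg/L

Mass balance: 179·1.49 = 0.2·Cₑ + 1.29·6.6.
Cₑ = (266.7 − 8.514) / 0.2 = 1291 mg/L.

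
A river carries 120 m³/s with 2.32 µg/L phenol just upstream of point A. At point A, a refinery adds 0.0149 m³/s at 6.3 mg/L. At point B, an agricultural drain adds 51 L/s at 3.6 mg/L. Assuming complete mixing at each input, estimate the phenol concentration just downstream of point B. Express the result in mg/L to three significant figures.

2.32 µg/L = 0.00232 mg/L.
After input A: C = (120·0.00232 + 0.0149·6.3) / 120 = 0.003102 mg/L.
51 L/s = 0.051 m³/s.
After input B: C = (120·0.003102 + 0.051·3.6) / 120.1 = 0.00463 mg/L.

0.00463 mg/L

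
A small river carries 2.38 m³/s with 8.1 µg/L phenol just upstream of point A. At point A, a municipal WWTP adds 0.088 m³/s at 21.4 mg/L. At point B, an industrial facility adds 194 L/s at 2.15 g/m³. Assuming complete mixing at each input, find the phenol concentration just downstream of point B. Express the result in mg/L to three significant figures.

8.1 µg/L = 0.0081 mg/L.
After input A: C = (2.38·0.0081 + 0.088·21.4) / 2.468 = 0.7709 mg/L.
194 L/s = 0.194 m³/s.
After input B: C = (2.468·0.7709 + 0.194·2.15) / 2.662 = 0.8714 mg/L.

0.871 mg/L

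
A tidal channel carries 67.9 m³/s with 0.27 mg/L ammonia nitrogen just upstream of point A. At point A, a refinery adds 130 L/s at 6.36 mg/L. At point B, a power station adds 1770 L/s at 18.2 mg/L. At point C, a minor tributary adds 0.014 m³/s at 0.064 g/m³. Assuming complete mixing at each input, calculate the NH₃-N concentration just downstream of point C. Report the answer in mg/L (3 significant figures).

130 L/s = 0.13 m³/s.
After input A: C = (67.9·0.27 + 0.13·6.36) / 68.03 = 0.2816 mg/L.
1770 L/s = 1.77 m³/s.
After input B: C = (68.03·0.2816 + 1.77·18.2) / 69.8 = 0.736 mg/L.
After input C: C = (69.8·0.736 + 0.014·0.064) / 69.81 = 0.7359 mg/L.

0.736 mg/L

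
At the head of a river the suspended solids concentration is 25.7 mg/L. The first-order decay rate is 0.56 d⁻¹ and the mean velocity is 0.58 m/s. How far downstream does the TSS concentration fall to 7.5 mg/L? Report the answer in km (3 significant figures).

110 km

From C = C₀·e^(−kt), t = ln(C₀/C)/k = ln(25.7/7.5)/0.56 = 1.232/0.56 = 2.199 d.
Distance = v·t = 0.58 m/s × 1.9e+05 s = 1.102e+05 m = 110.2 km.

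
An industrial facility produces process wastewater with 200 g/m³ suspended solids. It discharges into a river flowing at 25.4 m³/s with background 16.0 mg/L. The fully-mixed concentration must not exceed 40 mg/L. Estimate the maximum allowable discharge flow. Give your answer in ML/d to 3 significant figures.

329 ML/d

Mass balance at complete mixing: C_std·(Q_w + Q_r) = Q_w·C_e + Q_r·C_b.
Rearranging, Q_w = Q_r·(C_std − C_b)/(C_e − C_std) = 25.4·(40 − 16) / (200 − 40) = 3.81 m³/s.
= 329.2 ML/d.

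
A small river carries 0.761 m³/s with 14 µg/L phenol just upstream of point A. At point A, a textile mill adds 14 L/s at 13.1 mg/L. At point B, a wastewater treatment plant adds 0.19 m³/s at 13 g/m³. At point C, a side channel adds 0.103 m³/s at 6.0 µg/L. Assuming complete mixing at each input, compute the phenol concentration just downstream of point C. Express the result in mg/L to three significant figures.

14 µg/L = 0.014 mg/L.
14 L/s = 0.014 m³/s.
After input A: C = (0.761·0.014 + 0.014·13.1) / 0.775 = 0.2504 mg/L.
After input B: C = (0.775·0.2504 + 0.19·13) / 0.965 = 2.761 mg/L.
6.0 µg/L = 0.006 mg/L.
After input C: C = (0.965·2.761 + 0.103·0.006) / 1.068 = 2.495 mg/L.

2.50 mg/L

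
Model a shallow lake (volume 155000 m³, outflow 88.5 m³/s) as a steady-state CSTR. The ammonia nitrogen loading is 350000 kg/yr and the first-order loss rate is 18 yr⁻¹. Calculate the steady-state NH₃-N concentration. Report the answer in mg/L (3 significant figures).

Outflow Q = 88.5 m³/s × 3.156e+07 s/yr = 2.793e+09 m³/yr.
Steady-state CSTR mass balance: W = Q·C + k·V·C, so C = W/(Q + kV).
Q + kV = 2.793e+09 + 18·155000 = 2.796e+09 m³/yr.
C = 350000/2.796e+09 = 0.0001252 kg/m³ = 0.1252 mg/L.

0.125 mg/L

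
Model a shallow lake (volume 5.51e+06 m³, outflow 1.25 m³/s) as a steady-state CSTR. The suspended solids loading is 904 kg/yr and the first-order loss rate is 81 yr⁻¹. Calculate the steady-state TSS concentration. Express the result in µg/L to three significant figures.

1.86 µg/L

Outflow Q = 1.25 m³/s × 3.156e+07 s/yr = 3.945e+07 m³/yr.
Steady-state CSTR mass balance: W = Q·C + k·V·C, so C = W/(Q + kV).
Q + kV = 3.945e+07 + 81·5.51e+06 = 4.858e+08 m³/yr.
C = 904/4.858e+08 = 1.861e-06 kg/m³ = 0.001861 mg/L = 1.861 µg/L.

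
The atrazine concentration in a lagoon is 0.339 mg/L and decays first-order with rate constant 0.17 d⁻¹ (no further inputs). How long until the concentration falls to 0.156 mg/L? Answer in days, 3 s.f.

4.57 d

t = ln(C₀/C)/k = ln(0.339/0.156)/0.17 = 0.7761/0.17 = 4.566 d.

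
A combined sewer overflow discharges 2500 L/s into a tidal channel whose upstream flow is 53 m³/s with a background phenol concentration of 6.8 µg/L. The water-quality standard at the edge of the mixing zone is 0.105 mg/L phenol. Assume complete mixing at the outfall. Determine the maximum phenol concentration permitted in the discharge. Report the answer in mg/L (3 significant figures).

2500 L/s = 2.5 m³/s.
6.8 µg/L = 0.0068 mg/L.
Mass balance: 0.105·55.5 = 2.5·Cₑ + 53·0.0068.
Cₑ = (5.827 − 0.3604) / 2.5 = 2.187 mg/L.

2.19 mg/L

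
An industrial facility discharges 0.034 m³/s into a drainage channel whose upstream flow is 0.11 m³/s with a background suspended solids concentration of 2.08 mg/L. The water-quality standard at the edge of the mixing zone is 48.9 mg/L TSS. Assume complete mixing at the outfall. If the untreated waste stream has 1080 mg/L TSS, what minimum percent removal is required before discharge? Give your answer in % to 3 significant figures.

81.4 %

Mass balance: 48.9·0.144 = 0.034·Cₑ + 0.11·2.08.
Cₑ = (7.042 − 0.2288) / 0.034 = 200.4 mg/L.
Required removal = 1 − 200.4/1080 = 81.45 %.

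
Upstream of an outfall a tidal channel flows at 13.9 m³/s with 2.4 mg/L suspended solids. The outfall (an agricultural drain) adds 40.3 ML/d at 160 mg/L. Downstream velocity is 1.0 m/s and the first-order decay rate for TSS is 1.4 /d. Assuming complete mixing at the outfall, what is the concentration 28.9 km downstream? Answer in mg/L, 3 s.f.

40.3 ML/d = 0.4664 m³/s.
After complete mixing, C₀ = (0.4664·160 + 13.9·2.4) / 14.37 = 7.517 mg/L.
Travel time t = 2.89e+04 m / 1.0 m/s = 2.89e+04 s = 0.3345 d.
C = 7.517·exp(−1.4·0.3345) = 7.517·0.6261 = 4.706 mg/L.

4.71 mg/L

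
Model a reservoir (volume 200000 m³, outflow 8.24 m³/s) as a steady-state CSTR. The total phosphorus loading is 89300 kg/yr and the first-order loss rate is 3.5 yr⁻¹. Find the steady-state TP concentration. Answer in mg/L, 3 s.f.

Outflow Q = 8.24 m³/s × 3.156e+07 s/yr = 2.6e+08 m³/yr.
Steady-state CSTR mass balance: W = Q·C + k·V·C, so C = W/(Q + kV).
Q + kV = 2.6e+08 + 3.5·200000 = 2.607e+08 m³/yr.
C = 89300/2.607e+08 = 0.0003425 kg/m³ = 0.3425 mg/L.

0.342 mg/L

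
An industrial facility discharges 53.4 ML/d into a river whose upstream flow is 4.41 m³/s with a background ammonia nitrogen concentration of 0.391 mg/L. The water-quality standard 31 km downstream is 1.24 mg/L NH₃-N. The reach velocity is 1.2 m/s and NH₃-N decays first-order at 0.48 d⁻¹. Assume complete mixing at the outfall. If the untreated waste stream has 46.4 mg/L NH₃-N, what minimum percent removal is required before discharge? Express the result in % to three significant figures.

53.4 ML/d = 0.6181 m³/s.
Travel time to the compliance point: t = 3.1e+04/1.2 = 2.583e+04 s = 0.299 d; decay factor exp(−0.48·0.299) = 0.8663.
So the concentration just after mixing may be at most 1.24/0.8663 = 1.431 mg/L.
Mass balance: 1.431·5.028 = 0.6181·Cₑ + 4.41·0.391.
Cₑ = (7.197 − 1.724) / 0.6181 = 8.855 mg/L.
Required removal = 1 − 8.855/46.4 = 80.92 %.

80.9 %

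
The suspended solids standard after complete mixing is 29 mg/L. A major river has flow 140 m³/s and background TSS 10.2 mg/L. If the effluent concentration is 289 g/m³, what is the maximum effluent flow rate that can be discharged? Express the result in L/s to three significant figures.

10100 L/s

Mass balance at complete mixing: C_std·(Q_w + Q_r) = Q_w·C_e + Q_r·C_b.
Rearranging, Q_w = Q_r·(C_std − C_b)/(C_e − C_std) = 140·(29 − 10.2) / (289 − 29) = 10.12 m³/s.
= 1.012e+04 L/s.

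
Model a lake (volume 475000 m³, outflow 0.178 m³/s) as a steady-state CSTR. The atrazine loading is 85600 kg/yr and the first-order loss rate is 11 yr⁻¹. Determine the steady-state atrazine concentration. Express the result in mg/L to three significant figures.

7.90 mg/L

Outflow Q = 0.178 m³/s × 3.156e+07 s/yr = 5.617e+06 m³/yr.
Steady-state CSTR mass balance: W = Q·C + k·V·C, so C = W/(Q + kV).
Q + kV = 5.617e+06 + 11·475000 = 1.084e+07 m³/yr.
C = 85600/1.084e+07 = 0.007895 kg/m³ = 7.895 mg/L.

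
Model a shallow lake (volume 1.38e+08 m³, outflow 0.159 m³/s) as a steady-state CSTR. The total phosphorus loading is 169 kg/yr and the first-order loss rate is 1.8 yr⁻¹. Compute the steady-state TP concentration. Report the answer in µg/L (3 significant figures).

0.667 µg/L

Outflow Q = 0.159 m³/s × 3.156e+07 s/yr = 5.018e+06 m³/yr.
Steady-state CSTR mass balance: W = Q·C + k·V·C, so C = W/(Q + kV).
Q + kV = 5.018e+06 + 1.8·1.38e+08 = 2.534e+08 m³/yr.
C = 169/2.534e+08 = 6.669e-07 kg/m³ = 0.0006669 mg/L = 0.6669 µg/L.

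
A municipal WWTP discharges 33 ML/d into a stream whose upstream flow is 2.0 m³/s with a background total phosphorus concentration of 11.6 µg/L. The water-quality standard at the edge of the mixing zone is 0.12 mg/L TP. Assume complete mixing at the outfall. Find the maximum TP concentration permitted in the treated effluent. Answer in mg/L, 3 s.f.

0.688 mg/L

33 ML/d = 0.3819 m³/s.
11.6 µg/L = 0.0116 mg/L.
Mass balance: 0.12·2.382 = 0.3819·Cₑ + 2·0.0116.
Cₑ = (0.2858 − 0.0232) / 0.3819 = 0.6876 mg/L.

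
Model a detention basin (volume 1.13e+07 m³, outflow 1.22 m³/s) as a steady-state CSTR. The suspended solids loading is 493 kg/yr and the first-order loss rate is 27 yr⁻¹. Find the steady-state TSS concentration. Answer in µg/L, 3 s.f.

1.43 µg/L

Outflow Q = 1.22 m³/s × 3.156e+07 s/yr = 3.85e+07 m³/yr.
Steady-state CSTR mass balance: W = Q·C + k·V·C, so C = W/(Q + kV).
Q + kV = 3.85e+07 + 27·1.13e+07 = 3.436e+08 m³/yr.
C = 493/3.436e+08 = 1.435e-06 kg/m³ = 0.001435 mg/L = 1.435 µg/L.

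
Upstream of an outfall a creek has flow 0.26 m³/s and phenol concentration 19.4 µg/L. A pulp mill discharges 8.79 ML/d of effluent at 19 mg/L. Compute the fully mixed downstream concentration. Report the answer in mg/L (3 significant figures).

8.79 ML/d = 0.1017 m³/s.
19.4 µg/L = 0.0194 mg/L.
Conservation of mass across the mixing zone: C = (0.1017·19 + 0.26·0.0194) / (0.1017 + 0.26) = 1.938/0.3617 = 5.358 mg/L.

5.36 mg/L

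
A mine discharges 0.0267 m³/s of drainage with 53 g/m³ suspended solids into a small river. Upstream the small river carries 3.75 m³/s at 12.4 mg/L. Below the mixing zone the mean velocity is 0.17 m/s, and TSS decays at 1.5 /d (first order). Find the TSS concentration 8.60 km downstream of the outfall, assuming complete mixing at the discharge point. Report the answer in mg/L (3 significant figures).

5.27 mg/L

After complete mixing, C₀ = (0.0267·53 + 3.75·12.4) / 3.777 = 12.69 mg/L.
Travel time t = 8600 m / 0.17 m/s = 5.059e+04 s = 0.5855 d.
C = 12.69·exp(−1.5·0.5855) = 12.69·0.4155 = 5.271 mg/L.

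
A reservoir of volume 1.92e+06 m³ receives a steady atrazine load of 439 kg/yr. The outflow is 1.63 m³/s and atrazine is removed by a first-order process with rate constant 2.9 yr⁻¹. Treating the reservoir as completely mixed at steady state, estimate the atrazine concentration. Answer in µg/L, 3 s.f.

Outflow Q = 1.63 m³/s × 3.156e+07 s/yr = 5.144e+07 m³/yr.
Steady-state CSTR mass balance: W = Q·C + k·V·C, so C = W/(Q + kV).
Q + kV = 5.144e+07 + 2.9·1.92e+06 = 5.701e+07 m³/yr.
C = 439/5.701e+07 = 7.701e-06 kg/m³ = 0.007701 mg/L = 7.701 µg/L.

7.70 µg/L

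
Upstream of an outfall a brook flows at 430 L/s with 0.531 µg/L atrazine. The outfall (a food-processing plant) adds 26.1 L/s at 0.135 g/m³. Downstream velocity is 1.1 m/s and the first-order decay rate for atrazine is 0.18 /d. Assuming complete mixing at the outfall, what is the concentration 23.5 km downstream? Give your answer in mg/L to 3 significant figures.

0.00787 mg/L

26.1 L/s = 0.0261 m³/s.
430 L/s = 0.43 m³/s.
0.531 µg/L = 0.000531 mg/L.
After complete mixing, C₀ = (0.0261·0.135 + 0.43·0.000531) / 0.4561 = 0.008226 mg/L.
Travel time t = 2.35e+04 m / 1.1 m/s = 2.136e+04 s = 0.2473 d.
C = 0.008226·exp(−0.18·0.2473) = 0.008226·0.9565 = 0.007868 mg/L.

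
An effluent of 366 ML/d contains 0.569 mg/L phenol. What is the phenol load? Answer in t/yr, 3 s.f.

76.1 t/yr

366 ML/d = 4.236 m³/s.
Mass flux = Q·C = 4.236 m³/s × 0.569 g/m³ = 2.41 g/s.
= 2.41 g/s × 31.56 = 76.06 t/yr.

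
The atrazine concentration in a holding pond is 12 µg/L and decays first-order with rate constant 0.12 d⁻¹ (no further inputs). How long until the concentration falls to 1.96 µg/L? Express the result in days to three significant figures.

15.1 d

t = ln(C₀/C)/k = ln(12/1.96)/0.12 = 1.812/0.12 = 15.1 d.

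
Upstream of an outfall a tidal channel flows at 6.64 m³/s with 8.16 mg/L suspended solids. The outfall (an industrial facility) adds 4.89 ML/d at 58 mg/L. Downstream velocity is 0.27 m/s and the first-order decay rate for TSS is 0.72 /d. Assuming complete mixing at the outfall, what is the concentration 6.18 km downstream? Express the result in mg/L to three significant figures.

7.09 mg/L

4.89 ML/d = 0.0566 m³/s.
After complete mixing, C₀ = (0.0566·58 + 6.64·8.16) / 6.697 = 8.581 mg/L.
Travel time t = 6180 m / 0.27 m/s = 2.289e+04 s = 0.2649 d.
C = 8.581·exp(−0.72·0.2649) = 8.581·0.8263 = 7.091 mg/L.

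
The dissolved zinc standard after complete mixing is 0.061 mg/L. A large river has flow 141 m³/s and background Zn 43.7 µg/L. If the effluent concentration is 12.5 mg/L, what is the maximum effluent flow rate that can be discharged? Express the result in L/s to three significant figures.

196 L/s

43.7 µg/L = 0.0437 mg/L.
Mass balance at complete mixing: C_std·(Q_w + Q_r) = Q_w·C_e + Q_r·C_b.
Rearranging, Q_w = Q_r·(C_std − C_b)/(C_e − C_std) = 141·(0.061 − 0.0437) / (12.5 − 0.061) = 0.1961 m³/s.
= 196.1 L/s.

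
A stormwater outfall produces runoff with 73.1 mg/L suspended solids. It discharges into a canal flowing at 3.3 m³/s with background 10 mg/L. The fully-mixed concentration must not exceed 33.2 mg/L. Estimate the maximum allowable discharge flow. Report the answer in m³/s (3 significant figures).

1.92 m³/s

Mass balance at complete mixing: C_std·(Q_w + Q_r) = Q_w·C_e + Q_r·C_b.
Rearranging, Q_w = Q_r·(C_std − C_b)/(C_e − C_std) = 3.3·(33.2 − 10) / (73.1 − 33.2) = 1.919 m³/s.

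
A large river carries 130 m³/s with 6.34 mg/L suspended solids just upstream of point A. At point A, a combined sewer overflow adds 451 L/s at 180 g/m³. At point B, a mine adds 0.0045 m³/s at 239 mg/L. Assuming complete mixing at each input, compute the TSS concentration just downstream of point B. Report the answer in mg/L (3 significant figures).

6.95 mg/L

451 L/s = 0.451 m³/s.
After input A: C = (130·6.34 + 0.451·180) / 130.5 = 6.94 mg/L.
After input B: C = (130.5·6.94 + 0.0045·239) / 130.5 = 6.948 mg/L.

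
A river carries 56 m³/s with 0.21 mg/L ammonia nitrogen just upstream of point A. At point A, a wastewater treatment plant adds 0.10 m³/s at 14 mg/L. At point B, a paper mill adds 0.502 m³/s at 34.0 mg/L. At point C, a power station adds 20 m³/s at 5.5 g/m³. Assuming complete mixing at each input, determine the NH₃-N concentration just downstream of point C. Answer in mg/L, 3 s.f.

1.83 mg/L

After input A: C = (56·0.21 + 0.1·14) / 56.1 = 0.2346 mg/L.
After input B: C = (56.1·0.2346 + 0.502·34) / 56.6 = 0.534 mg/L.
After input C: C = (56.6·0.534 + 20·5.5) / 76.6 = 1.831 mg/L.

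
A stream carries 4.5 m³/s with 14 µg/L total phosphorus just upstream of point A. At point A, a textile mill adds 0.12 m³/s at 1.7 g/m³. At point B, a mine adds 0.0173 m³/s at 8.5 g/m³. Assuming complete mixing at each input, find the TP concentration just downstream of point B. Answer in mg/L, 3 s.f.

14 µg/L = 0.014 mg/L.
After input A: C = (4.5·0.014 + 0.12·1.7) / 4.62 = 0.05779 mg/L.
After input B: C = (4.62·0.05779 + 0.0173·8.5) / 4.637 = 0.08929 mg/L.

0.0893 mg/L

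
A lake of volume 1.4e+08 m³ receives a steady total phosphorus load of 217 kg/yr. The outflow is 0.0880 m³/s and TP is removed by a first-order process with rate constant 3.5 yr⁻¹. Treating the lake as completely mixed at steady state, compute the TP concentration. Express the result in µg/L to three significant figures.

Outflow Q = 0.0880 m³/s × 3.156e+07 s/yr = 2.777e+06 m³/yr.
Steady-state CSTR mass balance: W = Q·C + k·V·C, so C = W/(Q + kV).
Q + kV = 2.777e+06 + 3.5·1.4e+08 = 4.928e+08 m³/yr.
C = 217/4.928e+08 = 4.404e-07 kg/m³ = 0.0004404 mg/L = 0.4404 µg/L.

0.440 µg/L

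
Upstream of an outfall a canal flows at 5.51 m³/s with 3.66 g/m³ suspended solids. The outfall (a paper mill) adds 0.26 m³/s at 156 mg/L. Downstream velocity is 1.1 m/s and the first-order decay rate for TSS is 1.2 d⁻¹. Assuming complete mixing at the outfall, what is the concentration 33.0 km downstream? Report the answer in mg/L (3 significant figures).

After complete mixing, C₀ = (0.26·156 + 5.51·3.66) / 5.77 = 10.52 mg/L.
Travel time t = 3.3e+04 m / 1.1 m/s = 3e+04 s = 0.3472 d.
C = 10.52·exp(−1.2·0.3472) = 10.52·0.6592 = 6.938 mg/L.

6.94 mg/L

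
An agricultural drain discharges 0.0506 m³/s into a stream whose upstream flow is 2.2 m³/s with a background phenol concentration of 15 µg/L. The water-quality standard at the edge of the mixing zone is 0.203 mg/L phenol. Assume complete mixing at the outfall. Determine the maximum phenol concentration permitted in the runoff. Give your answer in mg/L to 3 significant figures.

8.38 mg/L

15 µg/L = 0.015 mg/L.
Mass balance: 0.203·2.251 = 0.0506·Cₑ + 2.2·0.015.
Cₑ = (0.4569 − 0.033) / 0.0506 = 8.377 mg/L.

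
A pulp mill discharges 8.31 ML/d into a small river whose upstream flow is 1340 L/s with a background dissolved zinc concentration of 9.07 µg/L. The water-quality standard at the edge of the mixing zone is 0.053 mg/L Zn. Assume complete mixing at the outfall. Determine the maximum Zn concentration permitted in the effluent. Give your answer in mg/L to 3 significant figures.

0.665 mg/L

8.31 ML/d = 0.09618 m³/s.
1340 L/s = 1.34 m³/s.
9.07 µg/L = 0.00907 mg/L.
Mass balance: 0.053·1.436 = 0.09618·Cₑ + 1.34·0.00907.
Cₑ = (0.07612 − 0.01215) / 0.09618 = 0.665 mg/L.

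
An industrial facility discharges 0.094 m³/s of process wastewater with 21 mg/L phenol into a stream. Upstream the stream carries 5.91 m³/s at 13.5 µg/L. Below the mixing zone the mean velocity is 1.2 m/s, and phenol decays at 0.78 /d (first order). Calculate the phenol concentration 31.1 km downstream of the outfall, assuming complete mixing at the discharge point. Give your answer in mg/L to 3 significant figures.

0.271 mg/L

13.5 µg/L = 0.0135 mg/L.
After complete mixing, C₀ = (0.094·21 + 5.91·0.0135) / 6.004 = 0.3421 mg/L.
Travel time t = 3.11e+04 m / 1.2 m/s = 2.592e+04 s = 0.3 d.
C = 0.3421·exp(−0.78·0.3) = 0.3421·0.7914 = 0.2707 mg/L.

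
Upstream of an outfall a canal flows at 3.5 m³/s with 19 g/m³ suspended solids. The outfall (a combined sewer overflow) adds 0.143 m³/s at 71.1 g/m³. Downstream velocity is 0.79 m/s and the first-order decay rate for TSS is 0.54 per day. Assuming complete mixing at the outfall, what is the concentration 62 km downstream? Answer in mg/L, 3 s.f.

After complete mixing, C₀ = (0.143·71.1 + 3.5·19) / 3.643 = 21.05 mg/L.
Travel time t = 6.2e+04 m / 0.79 m/s = 7.848e+04 s = 0.9083 d.
C = 21.05·exp(−0.54·0.9083) = 21.05·0.6123 = 12.89 mg/L.

12.9 mg/L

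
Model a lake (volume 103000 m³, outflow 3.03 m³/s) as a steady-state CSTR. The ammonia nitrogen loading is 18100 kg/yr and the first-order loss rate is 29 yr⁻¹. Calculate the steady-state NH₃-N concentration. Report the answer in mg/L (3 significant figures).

0.184 mg/L

Outflow Q = 3.03 m³/s × 3.156e+07 s/yr = 9.562e+07 m³/yr.
Steady-state CSTR mass balance: W = Q·C + k·V·C, so C = W/(Q + kV).
Q + kV = 9.562e+07 + 29·103000 = 9.861e+07 m³/yr.
C = 18100/9.861e+07 = 0.0001836 kg/m³ = 0.1836 mg/L.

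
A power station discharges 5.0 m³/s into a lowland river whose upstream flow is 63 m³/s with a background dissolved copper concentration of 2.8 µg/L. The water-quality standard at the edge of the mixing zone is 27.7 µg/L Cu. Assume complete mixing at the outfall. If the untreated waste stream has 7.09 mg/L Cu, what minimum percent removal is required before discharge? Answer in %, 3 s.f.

2.8 µg/L = 0.0028 mg/L.
27.7 µg/L = 0.0277 mg/L.
Mass balance: 0.0277·68 = 5·Cₑ + 63·0.0028.
Cₑ = (1.884 − 0.1764) / 5 = 0.3414 mg/L.
Required removal = 1 − 0.3414/7.09 = 95.18 %.

95.2 %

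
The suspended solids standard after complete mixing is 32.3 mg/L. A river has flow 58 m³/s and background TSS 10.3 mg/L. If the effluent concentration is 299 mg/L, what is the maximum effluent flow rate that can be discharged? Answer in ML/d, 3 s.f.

413 ML/d

Mass balance at complete mixing: C_std·(Q_w + Q_r) = Q_w·C_e + Q_r·C_b.
Rearranging, Q_w = Q_r·(C_std − C_b)/(C_e − C_std) = 58·(32.3 − 10.3) / (299 − 32.3) = 4.784 m³/s.
= 413.4 ML/d.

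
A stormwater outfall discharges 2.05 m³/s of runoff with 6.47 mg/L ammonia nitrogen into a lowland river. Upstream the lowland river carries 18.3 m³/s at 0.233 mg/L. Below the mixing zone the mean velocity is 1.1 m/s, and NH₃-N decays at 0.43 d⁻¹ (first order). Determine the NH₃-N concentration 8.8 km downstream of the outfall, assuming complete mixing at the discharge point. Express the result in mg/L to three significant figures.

After complete mixing, C₀ = (2.05·6.47 + 18.3·0.233) / 20.35 = 0.8613 mg/L.
Travel time t = 8800 m / 1.1 m/s = 8000 s = 0.09259 d.
C = 0.8613·exp(−0.43·0.09259) = 0.8613·0.961 = 0.8277 mg/L.

0.828 mg/L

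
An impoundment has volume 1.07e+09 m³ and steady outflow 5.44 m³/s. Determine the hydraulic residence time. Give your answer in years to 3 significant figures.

6.23 yr

Q = 5.44 m³/s × 3.156e+07 s/yr = 1.717e+08 m³/yr.
Hydraulic residence time τ = V/Q = 1.07e+09/1.717e+08 = 6.233 yr.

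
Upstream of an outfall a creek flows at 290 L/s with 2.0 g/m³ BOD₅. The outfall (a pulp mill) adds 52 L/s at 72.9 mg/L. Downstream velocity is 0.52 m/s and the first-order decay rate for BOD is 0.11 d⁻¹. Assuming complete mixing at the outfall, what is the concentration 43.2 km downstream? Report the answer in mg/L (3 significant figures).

52 L/s = 0.052 m³/s.
290 L/s = 0.29 m³/s.
After complete mixing, C₀ = (0.052·72.9 + 0.29·2) / 0.342 = 12.78 mg/L.
Travel time t = 4.32e+04 m / 0.52 m/s = 8.308e+04 s = 0.9615 d.
C = 12.78·exp(−0.11·0.9615) = 12.78·0.8996 = 11.5 mg/L.

11.5 mg/L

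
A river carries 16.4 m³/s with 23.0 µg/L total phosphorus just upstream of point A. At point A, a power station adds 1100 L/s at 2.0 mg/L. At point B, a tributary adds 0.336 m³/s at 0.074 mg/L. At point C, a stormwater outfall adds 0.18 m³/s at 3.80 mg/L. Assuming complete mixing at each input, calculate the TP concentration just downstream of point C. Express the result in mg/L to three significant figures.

0.182 mg/L

23.0 µg/L = 0.023 mg/L.
1100 L/s = 1.1 m³/s.
After input A: C = (16.4·0.023 + 1.1·2) / 17.5 = 0.1473 mg/L.
After input B: C = (17.5·0.1473 + 0.336·0.074) / 17.84 = 0.1459 mg/L.
After input C: C = (17.84·0.1459 + 0.18·3.8) / 18.02 = 0.1824 mg/L.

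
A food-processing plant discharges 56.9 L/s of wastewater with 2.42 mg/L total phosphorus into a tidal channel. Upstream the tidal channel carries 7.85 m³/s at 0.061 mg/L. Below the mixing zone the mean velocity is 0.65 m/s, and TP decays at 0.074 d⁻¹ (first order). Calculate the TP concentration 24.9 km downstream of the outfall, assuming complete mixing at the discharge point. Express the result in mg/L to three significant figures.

56.9 L/s = 0.0569 m³/s.
After complete mixing, C₀ = (0.0569·2.42 + 7.85·0.061) / 7.907 = 0.07798 mg/L.
Travel time t = 2.49e+04 m / 0.65 m/s = 3.831e+04 s = 0.4434 d.
C = 0.07798·exp(−0.074·0.4434) = 0.07798·0.9677 = 0.07546 mg/L.

0.0755 mg/L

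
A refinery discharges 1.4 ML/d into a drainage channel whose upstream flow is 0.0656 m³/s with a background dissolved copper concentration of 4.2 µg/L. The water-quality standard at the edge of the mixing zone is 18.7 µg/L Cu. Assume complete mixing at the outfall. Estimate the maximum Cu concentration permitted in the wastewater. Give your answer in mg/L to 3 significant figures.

1.4 ML/d = 0.0162 m³/s.
4.2 µg/L = 0.0042 mg/L.
18.7 µg/L = 0.0187 mg/L.
Mass balance: 0.0187·0.0818 = 0.0162·Cₑ + 0.0656·0.0042.
Cₑ = (0.00153 − 0.0002755) / 0.0162 = 0.0774 mg/L.

0.0774 mg/L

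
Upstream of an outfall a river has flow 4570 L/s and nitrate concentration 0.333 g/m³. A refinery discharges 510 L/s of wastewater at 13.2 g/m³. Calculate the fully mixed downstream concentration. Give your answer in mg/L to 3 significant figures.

1.62 mg/L

510 L/s = 0.51 m³/s.
4570 L/s = 4.57 m³/s.
Conservation of mass across the mixing zone: C = (0.51·13.2 + 4.57·0.333) / (0.51 + 4.57) = 8.254/5.08 = 1.625 mg/L.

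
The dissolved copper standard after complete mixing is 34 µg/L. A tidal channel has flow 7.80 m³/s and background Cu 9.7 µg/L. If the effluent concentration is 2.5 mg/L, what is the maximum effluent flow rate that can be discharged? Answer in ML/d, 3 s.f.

9.7 µg/L = 0.0097 mg/L.
34 µg/L = 0.034 mg/L.
Mass balance at complete mixing: C_std·(Q_w + Q_r) = Q_w·C_e + Q_r·C_b.
Rearranging, Q_w = Q_r·(C_std − C_b)/(C_e − C_std) = 7.80·(0.034 − 0.0097) / (2.5 − 0.034) = 0.07686 m³/s.
= 6.641 ML/d.

6.64 ML/d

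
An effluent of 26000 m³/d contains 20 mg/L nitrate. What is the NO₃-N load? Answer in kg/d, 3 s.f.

520 kg/d

26000 m³/d = 0.3009 m³/s.
Mass flux = Q·C = 0.3009 m³/s × 20 g/m³ = 6.019 g/s.
= 6.019 g/s × 86.4 = 520 kg/d.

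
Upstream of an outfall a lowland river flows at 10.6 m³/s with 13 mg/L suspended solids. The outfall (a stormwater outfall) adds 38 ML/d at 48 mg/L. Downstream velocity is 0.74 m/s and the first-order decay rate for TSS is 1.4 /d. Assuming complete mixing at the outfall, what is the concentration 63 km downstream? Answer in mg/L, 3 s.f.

38 ML/d = 0.4398 m³/s.
After complete mixing, C₀ = (0.4398·48 + 10.6·13) / 11.04 = 14.39 mg/L.
Travel time t = 6.3e+04 m / 0.74 m/s = 8.514e+04 s = 0.9854 d.
C = 14.39·exp(−1.4·0.9854) = 14.39·0.2517 = 3.623 mg/L.

3.62 mg/L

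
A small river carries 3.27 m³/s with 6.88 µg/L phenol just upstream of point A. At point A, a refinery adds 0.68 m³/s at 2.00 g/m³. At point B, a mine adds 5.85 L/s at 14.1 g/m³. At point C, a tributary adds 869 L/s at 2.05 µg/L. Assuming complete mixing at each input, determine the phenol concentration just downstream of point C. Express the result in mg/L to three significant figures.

0.304 mg/L

6.88 µg/L = 0.00688 mg/L.
After input A: C = (3.27·0.00688 + 0.68·2) / 3.95 = 0.35 mg/L.
5.85 L/s = 0.00585 m³/s.
After input B: C = (3.95·0.35 + 0.00585·14.1) / 3.956 = 0.3703 mg/L.
869 L/s = 0.869 m³/s.
2.05 µg/L = 0.00205 mg/L.
After input C: C = (3.956·0.3703 + 0.869·0.00205) / 4.825 = 0.304 mg/L.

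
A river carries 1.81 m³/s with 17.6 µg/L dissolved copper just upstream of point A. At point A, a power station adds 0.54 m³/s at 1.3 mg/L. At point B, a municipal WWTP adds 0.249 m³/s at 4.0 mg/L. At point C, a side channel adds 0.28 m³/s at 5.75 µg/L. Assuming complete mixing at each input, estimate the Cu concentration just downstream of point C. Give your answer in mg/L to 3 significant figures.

0.601 mg/L

17.6 µg/L = 0.0176 mg/L.
After input A: C = (1.81·0.0176 + 0.54·1.3) / 2.35 = 0.3123 mg/L.
After input B: C = (2.35·0.3123 + 0.249·4) / 2.599 = 0.6656 mg/L.
5.75 µg/L = 0.00575 mg/L.
After input C: C = (2.599·0.6656 + 0.28·0.00575) / 2.879 = 0.6014 mg/L.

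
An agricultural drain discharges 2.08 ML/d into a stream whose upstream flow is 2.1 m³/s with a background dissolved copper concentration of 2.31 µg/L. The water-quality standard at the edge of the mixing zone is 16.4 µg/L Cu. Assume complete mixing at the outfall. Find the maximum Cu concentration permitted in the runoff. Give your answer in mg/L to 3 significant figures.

2.08 ML/d = 0.02407 m³/s.
2.31 µg/L = 0.00231 mg/L.
16.4 µg/L = 0.0164 mg/L.
Mass balance: 0.0164·2.124 = 0.02407·Cₑ + 2.1·0.00231.
Cₑ = (0.03483 − 0.004851) / 0.02407 = 1.245 mg/L.

1.25 mg/L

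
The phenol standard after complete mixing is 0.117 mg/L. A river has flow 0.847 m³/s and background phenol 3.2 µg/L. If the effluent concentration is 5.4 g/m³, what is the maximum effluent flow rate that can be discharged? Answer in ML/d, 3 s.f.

3.2 µg/L = 0.0032 mg/L.
Mass balance at complete mixing: C_std·(Q_w + Q_r) = Q_w·C_e + Q_r·C_b.
Rearranging, Q_w = Q_r·(C_std − C_b)/(C_e − C_std) = 0.847·(0.117 − 0.0032) / (5.4 − 0.117) = 0.01825 m³/s.
= 1.576 ML/d.

1.58 ML/d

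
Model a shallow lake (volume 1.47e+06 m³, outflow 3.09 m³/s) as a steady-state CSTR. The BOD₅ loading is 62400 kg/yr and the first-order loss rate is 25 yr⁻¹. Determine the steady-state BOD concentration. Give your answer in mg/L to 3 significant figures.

0.465 mg/L

Outflow Q = 3.09 m³/s × 3.156e+07 s/yr = 9.751e+07 m³/yr.
Steady-state CSTR mass balance: W = Q·C + k·V·C, so C = W/(Q + kV).
Q + kV = 9.751e+07 + 25·1.47e+06 = 1.343e+08 m³/yr.
C = 62400/1.343e+08 = 0.0004648 kg/m³ = 0.4648 mg/L.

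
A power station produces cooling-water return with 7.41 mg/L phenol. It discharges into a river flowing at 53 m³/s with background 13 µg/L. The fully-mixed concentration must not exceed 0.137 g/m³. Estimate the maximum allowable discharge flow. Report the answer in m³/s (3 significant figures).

0.904 m³/s

13 µg/L = 0.013 mg/L.
Mass balance at complete mixing: C_std·(Q_w + Q_r) = Q_w·C_e + Q_r·C_b.
Rearranging, Q_w = Q_r·(C_std − C_b)/(C_e − C_std) = 53·(0.137 − 0.013) / (7.41 − 0.137) = 0.9036 m³/s.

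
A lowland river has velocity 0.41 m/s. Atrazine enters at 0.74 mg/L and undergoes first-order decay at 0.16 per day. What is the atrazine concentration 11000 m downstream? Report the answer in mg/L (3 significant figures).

Travel time t = 11000 m / 0.41 m/s = 1.1e+04/0.41 = 2.683e+04 s = 0.3105 d.
First-order decay: C = 0.74·exp(−0.16·0.3105) = 0.74·0.9515 = 0.7041 mg/L.

0.704 mg/L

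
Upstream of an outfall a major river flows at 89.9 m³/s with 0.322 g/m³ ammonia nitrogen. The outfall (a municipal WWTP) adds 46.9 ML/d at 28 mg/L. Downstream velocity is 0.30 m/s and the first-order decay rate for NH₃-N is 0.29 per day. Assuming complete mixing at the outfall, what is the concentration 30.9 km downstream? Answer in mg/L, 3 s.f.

46.9 ML/d = 0.5428 m³/s.
After complete mixing, C₀ = (0.5428·28 + 89.9·0.322) / 90.44 = 0.4881 mg/L.
Travel time t = 3.09e+04 m / 0.30 m/s = 1.03e+05 s = 1.192 d.
C = 0.4881·exp(−0.29·1.192) = 0.4881·0.7077 = 0.3454 mg/L.

0.345 mg/L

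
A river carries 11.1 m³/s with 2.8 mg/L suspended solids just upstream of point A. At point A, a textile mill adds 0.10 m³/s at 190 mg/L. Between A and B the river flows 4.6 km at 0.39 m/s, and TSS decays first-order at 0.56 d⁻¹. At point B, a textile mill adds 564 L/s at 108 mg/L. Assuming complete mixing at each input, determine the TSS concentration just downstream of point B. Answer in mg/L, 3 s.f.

After input A: C = (11.1·2.8 + 0.1·190) / 11.2 = 4.471 mg/L.
Over the 4.6 km reach to input B (t = 1.179e+04 s = 0.1365 d), decay gives C = 4.471·exp(−0.56·0.1365) = 4.142 mg/L.
564 L/s = 0.564 m³/s.
After input B: C = (11.2·4.142 + 0.564·108) / 11.76 = 9.122 mg/L.

9.12 mg/L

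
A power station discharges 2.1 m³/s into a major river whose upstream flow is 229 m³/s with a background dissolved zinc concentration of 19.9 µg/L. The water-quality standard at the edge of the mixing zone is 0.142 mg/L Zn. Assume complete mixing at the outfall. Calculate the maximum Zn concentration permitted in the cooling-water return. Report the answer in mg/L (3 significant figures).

13.5 mg/L

19.9 µg/L = 0.0199 mg/L.
Mass balance: 0.142·231.1 = 2.1·Cₑ + 229·0.0199.
Cₑ = (32.82 − 4.557) / 2.1 = 13.46 mg/L.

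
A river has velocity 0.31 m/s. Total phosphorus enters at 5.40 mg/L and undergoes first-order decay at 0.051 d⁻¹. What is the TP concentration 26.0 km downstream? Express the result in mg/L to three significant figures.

5.14 mg/L

Travel time t = 26.0 km / 0.31 m/s = 2.6e+04/0.31 = 8.387e+04 s = 0.9707 d.
First-order decay: C = 5.40·exp(−0.051·0.9707) = 5.40·0.9517 = 5.139 mg/L.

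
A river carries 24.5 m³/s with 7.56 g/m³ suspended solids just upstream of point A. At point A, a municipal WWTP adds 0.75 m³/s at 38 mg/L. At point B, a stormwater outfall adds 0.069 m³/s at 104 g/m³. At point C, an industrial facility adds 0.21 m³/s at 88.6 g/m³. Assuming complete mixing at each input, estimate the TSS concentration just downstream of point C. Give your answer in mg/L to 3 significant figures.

9.38 mg/L

After input A: C = (24.5·7.56 + 0.75·38) / 25.25 = 8.464 mg/L.
After input B: C = (25.25·8.464 + 0.069·104) / 25.32 = 8.725 mg/L.
After input C: C = (25.32·8.725 + 0.21·88.6) / 25.53 = 9.382 mg/L.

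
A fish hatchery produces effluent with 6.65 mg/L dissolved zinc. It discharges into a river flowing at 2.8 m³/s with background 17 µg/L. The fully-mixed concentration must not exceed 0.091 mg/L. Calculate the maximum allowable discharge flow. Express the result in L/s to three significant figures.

17 µg/L = 0.017 mg/L.
Mass balance at complete mixing: C_std·(Q_w + Q_r) = Q_w·C_e + Q_r·C_b.
Rearranging, Q_w = Q_r·(C_std − C_b)/(C_e − C_std) = 2.8·(0.091 − 0.017) / (6.65 − 0.091) = 0.03159 m³/s.
= 31.59 L/s.

31.6 L/s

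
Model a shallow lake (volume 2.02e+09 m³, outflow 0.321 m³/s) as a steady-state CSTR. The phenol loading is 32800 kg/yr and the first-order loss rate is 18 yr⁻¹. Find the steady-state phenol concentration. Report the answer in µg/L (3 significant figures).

0.902 µg/L

Outflow Q = 0.321 m³/s × 3.156e+07 s/yr = 1.013e+07 m³/yr.
Steady-state CSTR mass balance: W = Q·C + k·V·C, so C = W/(Q + kV).
Q + kV = 1.013e+07 + 18·2.02e+09 = 3.637e+10 m³/yr.
C = 32800/3.637e+10 = 9.018e-07 kg/m³ = 0.0009018 mg/L = 0.9018 µg/L.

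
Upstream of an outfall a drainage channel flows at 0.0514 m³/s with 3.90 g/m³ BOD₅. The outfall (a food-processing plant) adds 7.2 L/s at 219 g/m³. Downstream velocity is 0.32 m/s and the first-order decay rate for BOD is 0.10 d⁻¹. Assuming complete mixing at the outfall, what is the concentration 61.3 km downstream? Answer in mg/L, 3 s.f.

24.3 mg/L

7.2 L/s = 0.0072 m³/s.
After complete mixing, C₀ = (0.0072·219 + 0.0514·3.9) / 0.0586 = 30.33 mg/L.
Travel time t = 6.13e+04 m / 0.32 m/s = 1.916e+05 s = 2.217 d.
C = 30.33·exp(−0.10·2.217) = 30.33·0.8011 = 24.3 mg/L.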